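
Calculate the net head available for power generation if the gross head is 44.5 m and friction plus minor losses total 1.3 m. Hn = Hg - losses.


Hn = 44.5 - 1.3 = 43.2000 m


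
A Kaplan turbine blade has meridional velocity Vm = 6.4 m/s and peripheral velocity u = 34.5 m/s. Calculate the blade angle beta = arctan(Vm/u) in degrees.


beta = arctan(6.4 / 34.5) = 10.5093 degrees


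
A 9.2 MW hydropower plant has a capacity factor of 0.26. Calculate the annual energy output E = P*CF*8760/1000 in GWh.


E = 9.2 * 0.26 * 8760 / 1000 = 20.9539 GWh


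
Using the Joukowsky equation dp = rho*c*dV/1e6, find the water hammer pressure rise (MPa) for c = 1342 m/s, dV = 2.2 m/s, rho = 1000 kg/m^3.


dp = 1000 * 1342 * 2.2 / 1e6 = 2.9524 MPa


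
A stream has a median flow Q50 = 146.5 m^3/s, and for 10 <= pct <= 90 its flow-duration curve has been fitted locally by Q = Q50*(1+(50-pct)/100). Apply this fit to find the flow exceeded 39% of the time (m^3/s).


Q = 146.5 * (1 + (50 - 39)/100) = 162.6150 m^3/s


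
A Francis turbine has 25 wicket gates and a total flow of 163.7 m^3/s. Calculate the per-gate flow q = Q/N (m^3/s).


q = 163.7 / 25 = 6.5480 m^3/s


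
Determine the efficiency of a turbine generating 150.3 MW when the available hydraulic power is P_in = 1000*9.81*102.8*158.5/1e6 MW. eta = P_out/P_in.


P_in = 1000 * 9.81 * 102.8 * 158.5 / 1e6 = 159.8422 MW
eta = 150.3 / 159.8422 = 0.9403


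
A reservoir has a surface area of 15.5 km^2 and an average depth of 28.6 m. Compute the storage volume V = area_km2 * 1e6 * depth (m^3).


V = 15.5 * 1e6 * 28.6 = 4.4330e+08 m^3


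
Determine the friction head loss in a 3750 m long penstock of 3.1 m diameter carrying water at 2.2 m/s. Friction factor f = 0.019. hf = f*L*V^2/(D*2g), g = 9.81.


hf = 0.019 * 3750 * 2.2^2 / (3.1 * 2 * 9.81) = 5.6698 m


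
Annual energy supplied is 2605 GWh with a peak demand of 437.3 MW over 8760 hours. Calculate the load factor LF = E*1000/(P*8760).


LF = 2605 * 1000 / (437.3 * 8760) = 0.6800


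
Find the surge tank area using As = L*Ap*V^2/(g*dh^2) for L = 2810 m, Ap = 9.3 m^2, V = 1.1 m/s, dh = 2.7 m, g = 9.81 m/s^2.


As = 2810 * 9.3 * 1.1^2 / (9.81 * 2.7^2) = 442.1586 m^2


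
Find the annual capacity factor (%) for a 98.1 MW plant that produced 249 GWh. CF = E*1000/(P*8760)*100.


CF = 249 * 1000 / (98.1 * 8760) * 100 = 28.9752 %


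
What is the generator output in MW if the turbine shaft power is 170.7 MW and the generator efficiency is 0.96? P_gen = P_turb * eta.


P_gen = 170.7 * 0.96 = 163.8720 MW


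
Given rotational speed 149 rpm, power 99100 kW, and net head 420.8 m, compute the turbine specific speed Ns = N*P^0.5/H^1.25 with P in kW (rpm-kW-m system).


Ns = 149 * 99100^0.5 / 420.8^1.25 = 24.6110


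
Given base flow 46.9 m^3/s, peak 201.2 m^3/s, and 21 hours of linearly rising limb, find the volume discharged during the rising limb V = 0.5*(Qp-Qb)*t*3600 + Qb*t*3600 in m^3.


V = 0.5*(201.2 - 46.9)*21*3600 + 46.9*21*3600 = 9.3782e+06 m^3


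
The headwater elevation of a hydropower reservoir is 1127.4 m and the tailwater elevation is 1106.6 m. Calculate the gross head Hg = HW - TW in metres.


Hg = 1127.4 - 1106.6 = 20.8000 m


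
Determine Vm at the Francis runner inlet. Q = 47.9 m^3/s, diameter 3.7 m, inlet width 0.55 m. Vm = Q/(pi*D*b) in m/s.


Vm = 47.9 / (pi * 3.7 * 0.55) = 7.4924 m/s


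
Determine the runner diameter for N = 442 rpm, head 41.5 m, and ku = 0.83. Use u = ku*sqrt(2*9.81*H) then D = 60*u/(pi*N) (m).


u = 0.83 * sqrt(2*9.81*41.5) = 23.6838 m/s
D = 60 * 23.6838 / (pi * 442) = 1.0234 m


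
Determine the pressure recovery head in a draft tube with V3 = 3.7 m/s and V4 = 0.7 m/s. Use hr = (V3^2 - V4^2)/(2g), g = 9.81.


hr = (3.7^2 - 0.7^2) / (2*9.81) = 0.6728 m


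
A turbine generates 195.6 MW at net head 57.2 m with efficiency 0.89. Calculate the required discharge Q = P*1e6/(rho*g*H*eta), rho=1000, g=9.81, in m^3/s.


Q = 195.6 * 1e6 / (1000 * 9.81 * 57.2 * 0.89) = 391.6641 m^3/s


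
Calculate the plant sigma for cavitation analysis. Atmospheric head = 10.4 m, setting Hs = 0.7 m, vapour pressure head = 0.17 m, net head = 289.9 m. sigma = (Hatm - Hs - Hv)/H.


sigma = (10.4 - 0.7 - 0.17) / 289.9 = 0.0329


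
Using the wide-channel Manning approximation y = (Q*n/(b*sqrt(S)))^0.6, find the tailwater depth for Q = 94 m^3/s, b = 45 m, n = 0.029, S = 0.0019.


y = (94 * 0.029 / (45 * 0.0019^0.5))^0.6 = 1.2183 m


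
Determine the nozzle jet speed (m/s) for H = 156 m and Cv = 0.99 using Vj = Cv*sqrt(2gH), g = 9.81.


Vj = 0.99 * sqrt(2*9.81*156) = 54.7705 m/s


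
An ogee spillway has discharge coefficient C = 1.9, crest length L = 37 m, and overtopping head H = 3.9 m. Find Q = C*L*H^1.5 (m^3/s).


Q = 1.9 * 37 * 3.9^1.5 = 541.4424 m^3/s


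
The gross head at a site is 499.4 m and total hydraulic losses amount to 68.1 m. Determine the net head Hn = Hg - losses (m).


Hn = 499.4 - 68.1 = 431.3000 m


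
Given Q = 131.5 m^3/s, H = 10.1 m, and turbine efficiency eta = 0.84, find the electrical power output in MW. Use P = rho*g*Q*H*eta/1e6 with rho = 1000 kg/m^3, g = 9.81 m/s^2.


P = 1000 * 9.81 * 131.5 * 10.1 * 0.84 / 1e6 = 10.9445 MW


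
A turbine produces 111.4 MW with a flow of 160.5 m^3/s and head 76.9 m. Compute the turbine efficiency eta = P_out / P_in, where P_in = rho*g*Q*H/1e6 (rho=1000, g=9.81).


P_in = 1000 * 9.81 * 160.5 * 76.9 / 1e6 = 121.0794 MW
eta = 111.4 / 121.0794 = 0.9201


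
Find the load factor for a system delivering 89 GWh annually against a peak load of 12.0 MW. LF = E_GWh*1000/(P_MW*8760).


LF = 89 * 1000 / (12.0 * 8760) = 0.8467


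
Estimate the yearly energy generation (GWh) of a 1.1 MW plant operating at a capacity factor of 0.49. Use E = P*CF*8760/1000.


E = 1.1 * 0.49 * 8760 / 1000 = 4.7216 GWh


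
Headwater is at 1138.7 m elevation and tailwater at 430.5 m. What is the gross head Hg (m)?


Hg = 1138.7 - 430.5 = 708.2000 m


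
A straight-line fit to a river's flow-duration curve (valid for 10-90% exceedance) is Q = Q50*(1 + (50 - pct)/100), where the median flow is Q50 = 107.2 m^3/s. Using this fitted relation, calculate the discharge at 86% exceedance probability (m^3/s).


Q = 107.2 * (1 + (50 - 86)/100) = 68.6080 m^3/s


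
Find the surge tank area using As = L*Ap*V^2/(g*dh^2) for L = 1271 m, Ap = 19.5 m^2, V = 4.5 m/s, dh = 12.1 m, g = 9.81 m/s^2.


As = 1271 * 19.5 * 4.5^2 / (9.81 * 12.1^2) = 349.4342 m^2


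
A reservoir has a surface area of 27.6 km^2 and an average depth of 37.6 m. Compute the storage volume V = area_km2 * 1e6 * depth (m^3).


V = 27.6 * 1e6 * 37.6 = 1.0378e+09 m^3


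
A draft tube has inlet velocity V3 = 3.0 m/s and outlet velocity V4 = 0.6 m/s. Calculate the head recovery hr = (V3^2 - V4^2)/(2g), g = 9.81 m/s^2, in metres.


hr = (3.0^2 - 0.6^2) / (2*9.81) = 0.4404 m


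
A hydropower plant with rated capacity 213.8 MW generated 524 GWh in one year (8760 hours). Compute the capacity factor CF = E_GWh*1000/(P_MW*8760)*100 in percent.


CF = 524 * 1000 / (213.8 * 8760) * 100 = 27.9782 %


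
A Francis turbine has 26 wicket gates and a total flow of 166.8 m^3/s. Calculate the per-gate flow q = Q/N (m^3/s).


q = 166.8 / 26 = 6.4154 m^3/s


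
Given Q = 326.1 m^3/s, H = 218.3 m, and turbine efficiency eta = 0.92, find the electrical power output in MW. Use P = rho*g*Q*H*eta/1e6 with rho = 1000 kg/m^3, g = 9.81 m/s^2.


P = 1000 * 9.81 * 326.1 * 218.3 * 0.92 / 1e6 = 642.4826 MW


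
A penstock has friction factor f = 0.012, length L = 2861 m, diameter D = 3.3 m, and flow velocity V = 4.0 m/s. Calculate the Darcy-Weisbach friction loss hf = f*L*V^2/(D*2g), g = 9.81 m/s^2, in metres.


hf = 0.012 * 2861 * 4.0^2 / (3.3 * 2 * 9.81) = 8.4841 m


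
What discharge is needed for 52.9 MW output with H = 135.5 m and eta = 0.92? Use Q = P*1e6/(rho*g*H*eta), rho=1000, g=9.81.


Q = 52.9 * 1e6 / (1000 * 9.81 * 135.5 * 0.92) = 43.2573 m^3/s


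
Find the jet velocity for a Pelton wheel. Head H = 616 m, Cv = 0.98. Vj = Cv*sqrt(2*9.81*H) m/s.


Vj = 0.98 * sqrt(2*9.81*616) = 107.7373 m/s


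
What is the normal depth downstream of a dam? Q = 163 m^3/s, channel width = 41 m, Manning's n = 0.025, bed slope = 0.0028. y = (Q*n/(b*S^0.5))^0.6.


y = (163 * 0.025 / (41 * 0.0028^0.5))^0.6 = 1.4597 m


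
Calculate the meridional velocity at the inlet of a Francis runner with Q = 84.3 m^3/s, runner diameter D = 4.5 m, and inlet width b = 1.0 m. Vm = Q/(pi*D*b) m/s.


Vm = 84.3 / (pi * 4.5 * 1.0) = 5.9630 m/s


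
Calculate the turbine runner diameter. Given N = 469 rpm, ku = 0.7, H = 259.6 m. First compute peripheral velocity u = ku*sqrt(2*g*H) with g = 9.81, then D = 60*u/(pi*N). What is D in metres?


u = 0.7 * sqrt(2*9.81*259.6) = 49.9574 m/s
D = 60 * 49.9574 / (pi * 469) = 2.0344 m


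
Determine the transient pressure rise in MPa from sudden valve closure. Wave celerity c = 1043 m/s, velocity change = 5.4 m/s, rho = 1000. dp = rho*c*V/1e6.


dp = 1000 * 1043 * 5.4 / 1e6 = 5.6322 MPa


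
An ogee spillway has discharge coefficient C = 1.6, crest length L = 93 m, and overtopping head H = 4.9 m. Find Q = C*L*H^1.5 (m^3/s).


Q = 1.6 * 93 * 4.9^1.5 = 1613.9759 m^3/s


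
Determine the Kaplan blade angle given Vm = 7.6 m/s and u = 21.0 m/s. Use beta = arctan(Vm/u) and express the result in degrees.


beta = arctan(7.6 / 21.0) = 19.8954 degrees


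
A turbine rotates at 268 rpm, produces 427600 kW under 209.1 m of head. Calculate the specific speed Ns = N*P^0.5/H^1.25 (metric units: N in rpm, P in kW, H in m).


Ns = 268 * 427600^0.5 / 209.1^1.25 = 220.3998


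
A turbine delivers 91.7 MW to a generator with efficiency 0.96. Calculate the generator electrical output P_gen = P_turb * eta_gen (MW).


P_gen = 91.7 * 0.96 = 88.0320 MW


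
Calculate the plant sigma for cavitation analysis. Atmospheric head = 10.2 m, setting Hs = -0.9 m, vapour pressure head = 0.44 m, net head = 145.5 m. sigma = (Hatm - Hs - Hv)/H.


sigma = (10.2 - (-0.9) - 0.44) / 145.5 = 0.0733


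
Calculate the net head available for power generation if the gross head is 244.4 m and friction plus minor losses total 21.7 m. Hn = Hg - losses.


Hn = 244.4 - 21.7 = 222.7000 m


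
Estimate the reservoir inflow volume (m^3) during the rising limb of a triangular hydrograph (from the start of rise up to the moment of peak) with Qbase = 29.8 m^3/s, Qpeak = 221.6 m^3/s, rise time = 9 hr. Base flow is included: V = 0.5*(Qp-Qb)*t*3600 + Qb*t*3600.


V = 0.5*(221.6 - 29.8)*9*3600 + 29.8*9*3600 = 4.0727e+06 m^3


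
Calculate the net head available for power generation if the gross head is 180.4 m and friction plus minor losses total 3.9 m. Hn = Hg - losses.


Hn = 180.4 - 3.9 = 176.5000 m


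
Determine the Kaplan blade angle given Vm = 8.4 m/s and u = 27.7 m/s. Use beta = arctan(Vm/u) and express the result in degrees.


beta = arctan(8.4 / 27.7) = 16.8699 degrees


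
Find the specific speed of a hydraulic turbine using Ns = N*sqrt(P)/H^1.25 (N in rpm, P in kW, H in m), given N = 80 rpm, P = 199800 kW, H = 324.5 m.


Ns = 80 * 199800^0.5 / 324.5^1.25 = 25.9639


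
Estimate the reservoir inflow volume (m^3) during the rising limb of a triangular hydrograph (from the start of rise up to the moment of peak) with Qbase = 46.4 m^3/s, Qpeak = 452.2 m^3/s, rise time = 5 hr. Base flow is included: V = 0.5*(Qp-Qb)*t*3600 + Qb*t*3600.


V = 0.5*(452.2 - 46.4)*5*3600 + 46.4*5*3600 = 4.4874e+06 m^3


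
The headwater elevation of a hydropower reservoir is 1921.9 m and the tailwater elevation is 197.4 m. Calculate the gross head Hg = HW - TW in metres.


Hg = 1921.9 - 197.4 = 1724.5000 m


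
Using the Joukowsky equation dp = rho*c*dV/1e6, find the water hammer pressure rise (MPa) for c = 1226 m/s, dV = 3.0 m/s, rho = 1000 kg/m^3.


dp = 1000 * 1226 * 3.0 / 1e6 = 3.6780 MPa


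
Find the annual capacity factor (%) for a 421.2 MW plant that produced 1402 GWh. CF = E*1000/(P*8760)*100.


CF = 1402 * 1000 / (421.2 * 8760) * 100 = 37.9975 %


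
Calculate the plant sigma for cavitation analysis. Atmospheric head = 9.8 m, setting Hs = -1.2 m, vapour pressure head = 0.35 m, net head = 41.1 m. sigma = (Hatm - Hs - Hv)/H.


sigma = (9.8 - (-1.2) - 0.35) / 41.1 = 0.2591


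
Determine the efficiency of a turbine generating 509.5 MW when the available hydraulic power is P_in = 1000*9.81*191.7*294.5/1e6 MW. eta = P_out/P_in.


P_in = 1000 * 9.81 * 191.7 * 294.5 / 1e6 = 553.8299 MW
eta = 509.5 / 553.8299 = 0.9200


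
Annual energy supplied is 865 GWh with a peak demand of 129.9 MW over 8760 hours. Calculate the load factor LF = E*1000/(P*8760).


LF = 865 * 1000 / (129.9 * 8760) = 0.7602


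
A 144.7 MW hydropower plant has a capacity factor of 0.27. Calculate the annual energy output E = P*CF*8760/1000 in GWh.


E = 144.7 * 0.27 * 8760 / 1000 = 342.2444 GWh


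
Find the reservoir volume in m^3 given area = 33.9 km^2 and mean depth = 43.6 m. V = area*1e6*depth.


V = 33.9 * 1e6 * 43.6 = 1.4780e+09 m^3


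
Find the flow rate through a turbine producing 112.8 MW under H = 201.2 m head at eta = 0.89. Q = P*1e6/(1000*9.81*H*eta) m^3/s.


Q = 112.8 * 1e6 / (1000 * 9.81 * 201.2 * 0.89) = 64.2129 m^3/s


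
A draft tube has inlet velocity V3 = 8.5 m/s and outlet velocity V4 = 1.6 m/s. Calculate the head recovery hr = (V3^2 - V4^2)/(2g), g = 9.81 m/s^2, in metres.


hr = (8.5^2 - 1.6^2) / (2*9.81) = 3.5520 m


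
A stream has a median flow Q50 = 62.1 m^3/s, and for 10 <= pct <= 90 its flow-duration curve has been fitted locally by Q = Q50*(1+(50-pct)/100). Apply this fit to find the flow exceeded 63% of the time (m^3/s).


Q = 62.1 * (1 + (50 - 63)/100) = 54.0270 m^3/s


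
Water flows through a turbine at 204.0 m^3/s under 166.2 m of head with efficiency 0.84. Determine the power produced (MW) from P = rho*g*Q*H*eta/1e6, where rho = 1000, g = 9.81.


P = 1000 * 9.81 * 204.0 * 166.2 * 0.84 / 1e6 = 279.3891 MW


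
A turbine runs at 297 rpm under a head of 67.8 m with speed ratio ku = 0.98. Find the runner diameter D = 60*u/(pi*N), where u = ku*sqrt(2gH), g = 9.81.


u = 0.98 * sqrt(2*9.81*67.8) = 35.7430 m/s
D = 60 * 35.7430 / (pi * 297) = 2.2985 m


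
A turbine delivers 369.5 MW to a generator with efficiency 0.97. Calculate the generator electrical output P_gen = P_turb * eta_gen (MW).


P_gen = 369.5 * 0.97 = 358.4150 MW


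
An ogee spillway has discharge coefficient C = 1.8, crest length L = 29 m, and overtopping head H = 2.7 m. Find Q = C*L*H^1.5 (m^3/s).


Q = 1.8 * 29 * 2.7^1.5 = 231.5881 m^3/s


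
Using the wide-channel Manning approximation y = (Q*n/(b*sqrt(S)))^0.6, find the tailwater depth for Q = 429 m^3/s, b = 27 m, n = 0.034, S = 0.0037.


y = (429 * 0.034 / (27 * 0.0037^0.5))^0.6 = 3.7075 m


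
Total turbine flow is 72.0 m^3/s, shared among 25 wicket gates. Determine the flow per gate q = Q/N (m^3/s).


q = 72.0 / 25 = 2.8800 m^3/s


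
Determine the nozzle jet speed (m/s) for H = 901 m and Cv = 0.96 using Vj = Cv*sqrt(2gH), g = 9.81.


Vj = 0.96 * sqrt(2*9.81*901) = 127.6389 m/s


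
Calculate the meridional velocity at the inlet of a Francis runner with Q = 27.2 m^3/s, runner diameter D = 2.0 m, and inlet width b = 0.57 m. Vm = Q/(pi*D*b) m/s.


Vm = 27.2 / (pi * 2.0 * 0.57) = 7.5948 m/s


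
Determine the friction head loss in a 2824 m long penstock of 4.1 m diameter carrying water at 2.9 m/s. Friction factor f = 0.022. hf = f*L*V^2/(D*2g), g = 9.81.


hf = 0.022 * 2824 * 2.9^2 / (4.1 * 2 * 9.81) = 6.4953 m


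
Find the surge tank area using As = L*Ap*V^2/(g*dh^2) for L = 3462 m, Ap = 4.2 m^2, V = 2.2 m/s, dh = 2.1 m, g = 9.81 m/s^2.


As = 3462 * 4.2 * 2.2^2 / (9.81 * 2.1^2) = 1626.7249 m^2


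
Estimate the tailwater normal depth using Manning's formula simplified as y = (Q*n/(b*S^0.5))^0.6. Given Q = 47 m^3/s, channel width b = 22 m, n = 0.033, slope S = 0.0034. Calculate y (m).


y = (47 * 0.033 / (22 * 0.0034^0.5))^0.6 = 1.1206 m


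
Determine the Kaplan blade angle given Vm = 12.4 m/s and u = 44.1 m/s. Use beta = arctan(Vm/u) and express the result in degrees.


beta = arctan(12.4 / 44.1) = 15.7049 degrees


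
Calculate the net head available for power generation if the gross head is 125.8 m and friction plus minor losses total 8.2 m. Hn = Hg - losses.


Hn = 125.8 - 8.2 = 117.6000 m


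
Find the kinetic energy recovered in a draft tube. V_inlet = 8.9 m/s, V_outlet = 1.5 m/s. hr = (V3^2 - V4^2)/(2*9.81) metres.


hr = (8.9^2 - 1.5^2) / (2*9.81) = 3.9225 m


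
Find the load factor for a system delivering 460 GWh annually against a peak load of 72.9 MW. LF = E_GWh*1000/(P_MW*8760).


LF = 460 * 1000 / (72.9 * 8760) = 0.7203


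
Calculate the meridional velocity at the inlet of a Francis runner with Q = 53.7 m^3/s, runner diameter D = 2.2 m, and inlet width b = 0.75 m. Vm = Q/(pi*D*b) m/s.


Vm = 53.7 / (pi * 2.2 * 0.75) = 10.3595 m/s


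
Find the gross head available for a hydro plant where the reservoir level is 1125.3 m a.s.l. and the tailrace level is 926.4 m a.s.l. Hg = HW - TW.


Hg = 1125.3 - 926.4 = 198.9000 m


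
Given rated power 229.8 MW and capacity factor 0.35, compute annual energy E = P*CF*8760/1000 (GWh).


E = 229.8 * 0.35 * 8760 / 1000 = 704.5668 GWh


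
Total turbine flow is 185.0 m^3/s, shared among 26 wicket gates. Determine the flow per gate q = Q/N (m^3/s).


q = 185.0 / 26 = 7.1154 m^3/s


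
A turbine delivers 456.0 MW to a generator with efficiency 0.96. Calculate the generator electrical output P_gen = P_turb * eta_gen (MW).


P_gen = 456.0 * 0.96 = 437.7600 MW


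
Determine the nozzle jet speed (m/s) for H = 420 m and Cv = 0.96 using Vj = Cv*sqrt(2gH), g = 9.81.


Vj = 0.96 * sqrt(2*9.81*420) = 87.1456 m/s


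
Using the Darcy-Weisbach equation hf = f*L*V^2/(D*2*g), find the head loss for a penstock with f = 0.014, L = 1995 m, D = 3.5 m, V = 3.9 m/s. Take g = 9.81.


hf = 0.014 * 1995 * 3.9^2 / (3.5 * 2 * 9.81) = 6.1863 m


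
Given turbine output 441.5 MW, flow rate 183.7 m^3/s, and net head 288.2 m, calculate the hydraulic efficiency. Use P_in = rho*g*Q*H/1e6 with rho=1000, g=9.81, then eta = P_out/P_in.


P_in = 1000 * 9.81 * 183.7 * 288.2 / 1e6 = 519.3644 MW
eta = 441.5 / 519.3644 = 0.8501


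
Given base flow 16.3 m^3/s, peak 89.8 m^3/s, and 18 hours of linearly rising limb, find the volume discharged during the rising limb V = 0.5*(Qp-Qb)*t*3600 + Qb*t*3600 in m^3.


V = 0.5*(89.8 - 16.3)*18*3600 + 16.3*18*3600 = 3.4376e+06 m^3


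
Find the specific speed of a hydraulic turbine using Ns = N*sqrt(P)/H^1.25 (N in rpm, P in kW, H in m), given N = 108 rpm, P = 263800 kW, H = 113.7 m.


Ns = 108 * 263800^0.5 / 113.7^1.25 = 149.4034


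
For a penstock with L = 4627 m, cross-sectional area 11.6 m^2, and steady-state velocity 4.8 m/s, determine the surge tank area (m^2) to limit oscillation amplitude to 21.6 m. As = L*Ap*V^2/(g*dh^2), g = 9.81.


As = 4627 * 11.6 * 4.8^2 / (9.81 * 21.6^2) = 270.1864 m^2


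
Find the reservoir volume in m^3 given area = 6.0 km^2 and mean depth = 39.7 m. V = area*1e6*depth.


V = 6.0 * 1e6 * 39.7 = 2.3820e+08 m^3


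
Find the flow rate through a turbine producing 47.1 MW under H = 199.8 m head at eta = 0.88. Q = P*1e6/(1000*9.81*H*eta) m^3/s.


Q = 47.1 * 1e6 / (1000 * 9.81 * 199.8 * 0.88) = 27.3070 m^3/s


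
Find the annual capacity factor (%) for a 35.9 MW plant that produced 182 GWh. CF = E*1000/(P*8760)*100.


CF = 182 * 1000 / (35.9 * 8760) * 100 = 57.8726 %


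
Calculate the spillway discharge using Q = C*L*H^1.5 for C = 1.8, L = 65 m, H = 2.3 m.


Q = 1.8 * 65 * 2.3^1.5 = 408.1104 m^3/s


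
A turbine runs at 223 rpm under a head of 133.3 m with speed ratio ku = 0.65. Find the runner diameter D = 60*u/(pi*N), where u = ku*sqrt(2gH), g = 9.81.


u = 0.65 * sqrt(2*9.81*133.3) = 33.2413 m/s
D = 60 * 33.2413 / (pi * 223) = 2.8469 m


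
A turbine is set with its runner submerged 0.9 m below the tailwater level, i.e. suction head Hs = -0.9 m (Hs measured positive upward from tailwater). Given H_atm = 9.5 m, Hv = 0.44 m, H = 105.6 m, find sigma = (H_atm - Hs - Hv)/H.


sigma = (9.5 - (-0.9) - 0.44) / 105.6 = 0.0943


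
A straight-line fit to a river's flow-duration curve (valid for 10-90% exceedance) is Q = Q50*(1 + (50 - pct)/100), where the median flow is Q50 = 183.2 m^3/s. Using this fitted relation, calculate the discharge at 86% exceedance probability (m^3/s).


Q = 183.2 * (1 + (50 - 86)/100) = 117.2480 m^3/s


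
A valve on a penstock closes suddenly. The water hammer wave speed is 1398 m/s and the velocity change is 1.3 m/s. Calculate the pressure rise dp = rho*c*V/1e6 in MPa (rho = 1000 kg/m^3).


dp = 1000 * 1398 * 1.3 / 1e6 = 1.8174 MPa


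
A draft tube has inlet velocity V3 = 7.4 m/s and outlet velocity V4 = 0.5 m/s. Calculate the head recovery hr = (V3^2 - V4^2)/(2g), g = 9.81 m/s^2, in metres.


hr = (7.4^2 - 0.5^2) / (2*9.81) = 2.7783 m


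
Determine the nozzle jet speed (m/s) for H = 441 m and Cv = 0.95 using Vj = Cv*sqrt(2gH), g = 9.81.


Vj = 0.95 * sqrt(2*9.81*441) = 88.3675 m/s


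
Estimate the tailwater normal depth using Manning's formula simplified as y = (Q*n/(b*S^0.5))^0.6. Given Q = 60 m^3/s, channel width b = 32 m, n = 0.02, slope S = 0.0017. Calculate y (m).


y = (60 * 0.02 / (32 * 0.0017^0.5))^0.6 = 0.9447 m


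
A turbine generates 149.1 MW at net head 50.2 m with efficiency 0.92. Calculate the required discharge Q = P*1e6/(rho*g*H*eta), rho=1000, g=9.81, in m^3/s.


Q = 149.1 * 1e6 / (1000 * 9.81 * 50.2 * 0.92) = 329.0918 m^3/s


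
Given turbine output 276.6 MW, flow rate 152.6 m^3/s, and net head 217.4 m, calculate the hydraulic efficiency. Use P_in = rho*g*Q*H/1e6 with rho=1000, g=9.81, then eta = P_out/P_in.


P_in = 1000 * 9.81 * 152.6 * 217.4 / 1e6 = 325.4491 MW
eta = 276.6 / 325.4491 = 0.8499


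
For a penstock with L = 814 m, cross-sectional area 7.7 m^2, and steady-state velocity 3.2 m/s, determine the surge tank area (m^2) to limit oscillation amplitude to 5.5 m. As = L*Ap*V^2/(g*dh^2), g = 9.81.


As = 814 * 7.7 * 3.2^2 / (9.81 * 5.5^2) = 216.2822 m^2


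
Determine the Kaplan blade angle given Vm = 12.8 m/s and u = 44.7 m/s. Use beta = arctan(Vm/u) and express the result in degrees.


beta = arctan(12.8 / 44.7) = 15.9792 degrees


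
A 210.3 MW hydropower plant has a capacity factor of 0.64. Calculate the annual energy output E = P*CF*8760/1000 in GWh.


E = 210.3 * 0.64 * 8760 / 1000 = 1179.0259 GWh


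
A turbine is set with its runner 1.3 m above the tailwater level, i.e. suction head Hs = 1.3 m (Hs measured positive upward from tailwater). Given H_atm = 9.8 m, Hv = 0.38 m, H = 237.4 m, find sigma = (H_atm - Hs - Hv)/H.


sigma = (9.8 - 1.3 - 0.38) / 237.4 = 0.0342


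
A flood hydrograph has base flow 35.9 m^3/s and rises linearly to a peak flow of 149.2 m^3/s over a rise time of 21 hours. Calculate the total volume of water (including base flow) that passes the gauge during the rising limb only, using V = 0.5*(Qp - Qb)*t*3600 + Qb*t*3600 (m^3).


V = 0.5*(149.2 - 35.9)*21*3600 + 35.9*21*3600 = 6.9968e+06 m^3


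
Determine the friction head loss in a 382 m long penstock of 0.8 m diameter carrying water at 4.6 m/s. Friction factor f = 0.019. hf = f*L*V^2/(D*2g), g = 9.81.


hf = 0.019 * 382 * 4.6^2 / (0.8 * 2 * 9.81) = 9.7846 m


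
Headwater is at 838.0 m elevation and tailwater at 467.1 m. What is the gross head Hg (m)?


Hg = 838.0 - 467.1 = 370.9000 m


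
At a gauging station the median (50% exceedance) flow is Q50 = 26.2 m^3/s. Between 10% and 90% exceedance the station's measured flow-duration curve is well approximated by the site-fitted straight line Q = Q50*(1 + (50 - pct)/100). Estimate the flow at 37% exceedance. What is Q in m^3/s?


Q = 26.2 * (1 + (50 - 37)/100) = 29.6060 m^3/s


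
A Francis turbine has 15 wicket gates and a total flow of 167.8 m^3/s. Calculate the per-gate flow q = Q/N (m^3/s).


q = 167.8 / 15 = 11.1867 m^3/s


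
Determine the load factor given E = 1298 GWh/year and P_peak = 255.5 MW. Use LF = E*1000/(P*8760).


LF = 1298 * 1000 / (255.5 * 8760) = 0.5799


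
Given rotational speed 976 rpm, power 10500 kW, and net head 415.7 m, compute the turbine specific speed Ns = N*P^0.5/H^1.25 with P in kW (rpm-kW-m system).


Ns = 976 * 10500^0.5 / 415.7^1.25 = 53.2806


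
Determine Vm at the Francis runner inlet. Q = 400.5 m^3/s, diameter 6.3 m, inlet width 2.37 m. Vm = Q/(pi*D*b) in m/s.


Vm = 400.5 / (pi * 6.3 * 2.37) = 8.5381 m/s


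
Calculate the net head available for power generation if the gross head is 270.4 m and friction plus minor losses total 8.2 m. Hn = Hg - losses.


Hn = 270.4 - 8.2 = 262.2000 m


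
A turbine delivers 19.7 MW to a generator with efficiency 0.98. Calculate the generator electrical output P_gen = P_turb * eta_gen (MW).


P_gen = 19.7 * 0.98 = 19.3060 MW


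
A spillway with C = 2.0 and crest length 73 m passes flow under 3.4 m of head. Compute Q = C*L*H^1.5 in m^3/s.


Q = 2.0 * 73 * 3.4^1.5 = 915.3164 m^3/s


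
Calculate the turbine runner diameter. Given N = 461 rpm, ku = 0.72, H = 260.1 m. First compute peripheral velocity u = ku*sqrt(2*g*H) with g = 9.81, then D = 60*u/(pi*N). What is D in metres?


u = 0.72 * sqrt(2*9.81*260.1) = 51.4342 m/s
D = 60 * 51.4342 / (pi * 461) = 2.1308 m


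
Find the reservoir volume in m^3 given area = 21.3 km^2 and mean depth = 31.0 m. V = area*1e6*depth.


V = 21.3 * 1e6 * 31.0 = 6.6030e+08 m^3


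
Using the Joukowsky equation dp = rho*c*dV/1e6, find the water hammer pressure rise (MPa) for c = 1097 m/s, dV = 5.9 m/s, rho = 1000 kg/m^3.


dp = 1000 * 1097 * 5.9 / 1e6 = 6.4723 MPa


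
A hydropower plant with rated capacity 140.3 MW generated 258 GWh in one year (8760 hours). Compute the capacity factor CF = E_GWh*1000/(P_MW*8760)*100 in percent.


CF = 258 * 1000 / (140.3 * 8760) * 100 = 20.9922 %


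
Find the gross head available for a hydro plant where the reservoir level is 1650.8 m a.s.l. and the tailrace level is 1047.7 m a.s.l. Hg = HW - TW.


Hg = 1650.8 - 1047.7 = 603.1000 m


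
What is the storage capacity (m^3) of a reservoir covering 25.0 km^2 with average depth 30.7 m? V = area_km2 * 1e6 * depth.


V = 25.0 * 1e6 * 30.7 = 7.6750e+08 m^3


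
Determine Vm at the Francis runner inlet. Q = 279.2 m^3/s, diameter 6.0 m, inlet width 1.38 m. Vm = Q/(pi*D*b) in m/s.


Vm = 279.2 / (pi * 6.0 * 1.38) = 10.7333 m/s


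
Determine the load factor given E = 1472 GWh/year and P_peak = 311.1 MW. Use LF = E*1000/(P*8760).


LF = 1472 * 1000 / (311.1 * 8760) = 0.5401


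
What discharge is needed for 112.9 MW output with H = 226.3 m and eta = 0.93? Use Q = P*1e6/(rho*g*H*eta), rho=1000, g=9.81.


Q = 112.9 * 1e6 / (1000 * 9.81 * 226.3 * 0.93) = 54.6836 m^3/s


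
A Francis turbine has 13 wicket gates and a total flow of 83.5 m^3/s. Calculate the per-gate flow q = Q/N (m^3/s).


q = 83.5 / 13 = 6.4231 m^3/s


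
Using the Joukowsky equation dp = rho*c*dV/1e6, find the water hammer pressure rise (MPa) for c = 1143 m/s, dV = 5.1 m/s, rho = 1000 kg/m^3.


dp = 1000 * 1143 * 5.1 / 1e6 = 5.8293 MPa


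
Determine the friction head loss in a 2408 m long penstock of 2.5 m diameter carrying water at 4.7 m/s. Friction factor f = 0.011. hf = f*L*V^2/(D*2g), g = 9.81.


hf = 0.011 * 2408 * 4.7^2 / (2.5 * 2 * 9.81) = 11.9291 m


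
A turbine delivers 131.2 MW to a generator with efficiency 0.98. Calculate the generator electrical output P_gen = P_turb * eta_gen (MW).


P_gen = 131.2 * 0.98 = 128.5760 MW


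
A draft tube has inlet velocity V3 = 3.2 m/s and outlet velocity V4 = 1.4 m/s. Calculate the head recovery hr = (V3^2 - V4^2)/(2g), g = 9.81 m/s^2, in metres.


hr = (3.2^2 - 1.4^2) / (2*9.81) = 0.4220 m


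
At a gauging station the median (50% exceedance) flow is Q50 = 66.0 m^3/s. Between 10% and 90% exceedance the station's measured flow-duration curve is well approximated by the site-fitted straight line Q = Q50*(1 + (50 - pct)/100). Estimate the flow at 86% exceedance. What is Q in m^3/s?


Q = 66.0 * (1 + (50 - 86)/100) = 42.2400 m^3/s


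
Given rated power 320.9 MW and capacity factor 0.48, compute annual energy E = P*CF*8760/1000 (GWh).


E = 320.9 * 0.48 * 8760 / 1000 = 1349.3203 GWh


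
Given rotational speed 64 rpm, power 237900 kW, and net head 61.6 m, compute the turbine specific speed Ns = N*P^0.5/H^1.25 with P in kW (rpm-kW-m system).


Ns = 64 * 237900^0.5 / 61.6^1.25 = 180.8845


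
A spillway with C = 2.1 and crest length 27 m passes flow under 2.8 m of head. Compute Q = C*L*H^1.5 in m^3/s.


Q = 2.1 * 27 * 2.8^1.5 = 265.6563 m^3/s


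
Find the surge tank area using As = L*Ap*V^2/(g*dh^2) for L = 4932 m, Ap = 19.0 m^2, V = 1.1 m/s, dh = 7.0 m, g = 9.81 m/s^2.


As = 4932 * 19.0 * 1.1^2 / (9.81 * 7.0^2) = 235.8832 m^2


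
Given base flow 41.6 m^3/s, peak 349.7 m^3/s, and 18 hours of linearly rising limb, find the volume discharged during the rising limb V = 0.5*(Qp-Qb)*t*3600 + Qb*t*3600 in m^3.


V = 0.5*(349.7 - 41.6)*18*3600 + 41.6*18*3600 = 1.2678e+07 m^3


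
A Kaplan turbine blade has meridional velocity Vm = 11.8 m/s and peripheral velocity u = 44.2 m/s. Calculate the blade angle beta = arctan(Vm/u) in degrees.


beta = arctan(11.8 / 44.2) = 14.9476 degrees


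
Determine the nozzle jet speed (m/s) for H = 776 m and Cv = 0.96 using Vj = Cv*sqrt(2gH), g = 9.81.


Vj = 0.96 * sqrt(2*9.81*776) = 118.4545 m/s


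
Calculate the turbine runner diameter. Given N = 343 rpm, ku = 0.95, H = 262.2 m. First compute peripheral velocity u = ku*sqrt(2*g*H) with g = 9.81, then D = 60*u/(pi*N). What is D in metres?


u = 0.95 * sqrt(2*9.81*262.2) = 68.1380 m/s
D = 60 * 68.1380 / (pi * 343) = 3.7940 m


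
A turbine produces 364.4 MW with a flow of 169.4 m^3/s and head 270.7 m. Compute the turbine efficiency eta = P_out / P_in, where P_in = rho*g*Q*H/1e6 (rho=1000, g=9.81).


P_in = 1000 * 9.81 * 169.4 * 270.7 / 1e6 = 449.8530 MW
eta = 364.4 / 449.8530 = 0.8100


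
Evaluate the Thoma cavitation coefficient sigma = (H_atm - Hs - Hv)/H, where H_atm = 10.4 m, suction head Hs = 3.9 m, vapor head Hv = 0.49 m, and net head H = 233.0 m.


sigma = (10.4 - 3.9 - 0.49) / 233.0 = 0.0258


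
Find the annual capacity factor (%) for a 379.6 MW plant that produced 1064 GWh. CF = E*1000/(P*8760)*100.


CF = 1064 * 1000 / (379.6 * 8760) * 100 = 31.9972 %


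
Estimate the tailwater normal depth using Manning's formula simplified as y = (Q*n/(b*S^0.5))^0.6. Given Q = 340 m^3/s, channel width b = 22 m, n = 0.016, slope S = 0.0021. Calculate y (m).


y = (340 * 0.016 / (22 * 0.0021^0.5))^0.6 = 2.7494 m


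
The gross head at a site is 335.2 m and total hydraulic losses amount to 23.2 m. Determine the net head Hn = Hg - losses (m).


Hn = 335.2 - 23.2 = 312.0000 m


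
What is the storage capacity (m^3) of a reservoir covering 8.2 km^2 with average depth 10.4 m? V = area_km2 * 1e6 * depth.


V = 8.2 * 1e6 * 10.4 = 8.5280e+07 m^3


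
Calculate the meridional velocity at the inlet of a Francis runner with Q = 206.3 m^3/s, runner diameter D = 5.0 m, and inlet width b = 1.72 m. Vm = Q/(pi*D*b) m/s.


Vm = 206.3 / (pi * 5.0 * 1.72) = 7.6357 m/s


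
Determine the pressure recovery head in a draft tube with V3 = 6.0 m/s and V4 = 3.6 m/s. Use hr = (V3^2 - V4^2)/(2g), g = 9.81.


hr = (6.0^2 - 3.6^2) / (2*9.81) = 1.1743 m


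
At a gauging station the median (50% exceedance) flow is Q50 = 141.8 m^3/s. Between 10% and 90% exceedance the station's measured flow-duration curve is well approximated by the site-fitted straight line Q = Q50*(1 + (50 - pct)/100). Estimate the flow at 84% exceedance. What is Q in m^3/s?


Q = 141.8 * (1 + (50 - 84)/100) = 93.5880 m^3/s


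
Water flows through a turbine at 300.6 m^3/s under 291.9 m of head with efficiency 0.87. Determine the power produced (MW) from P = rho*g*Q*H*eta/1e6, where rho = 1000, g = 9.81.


P = 1000 * 9.81 * 300.6 * 291.9 * 0.87 / 1e6 = 748.8784 MW


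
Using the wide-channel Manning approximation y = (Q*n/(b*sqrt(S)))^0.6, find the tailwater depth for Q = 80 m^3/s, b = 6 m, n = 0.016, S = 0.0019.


y = (80 * 0.016 / (6 * 0.0019^0.5))^0.6 = 2.5930 m


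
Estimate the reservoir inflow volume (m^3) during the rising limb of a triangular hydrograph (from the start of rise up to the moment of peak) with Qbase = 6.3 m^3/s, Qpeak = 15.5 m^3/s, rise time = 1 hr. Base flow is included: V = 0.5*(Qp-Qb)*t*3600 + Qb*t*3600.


V = 0.5*(15.5 - 6.3)*1*3600 + 6.3*1*3600 = 39240.0000 m^3


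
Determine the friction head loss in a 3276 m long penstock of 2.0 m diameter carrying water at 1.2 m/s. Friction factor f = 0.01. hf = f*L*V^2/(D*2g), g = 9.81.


hf = 0.01 * 3276 * 1.2^2 / (2.0 * 2 * 9.81) = 1.2022 m


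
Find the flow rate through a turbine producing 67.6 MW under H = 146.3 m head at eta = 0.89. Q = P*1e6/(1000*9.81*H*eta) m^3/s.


Q = 67.6 * 1e6 / (1000 * 9.81 * 146.3 * 0.89) = 52.9229 m^3/s


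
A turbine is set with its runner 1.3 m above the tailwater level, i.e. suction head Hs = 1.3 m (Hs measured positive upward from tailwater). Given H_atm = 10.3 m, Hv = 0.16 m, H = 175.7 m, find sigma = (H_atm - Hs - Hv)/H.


sigma = (10.3 - 1.3 - 0.16) / 175.7 = 0.0503


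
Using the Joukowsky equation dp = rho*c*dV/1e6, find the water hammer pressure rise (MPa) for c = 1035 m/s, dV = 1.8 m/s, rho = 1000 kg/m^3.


dp = 1000 * 1035 * 1.8 / 1e6 = 1.8630 MPa


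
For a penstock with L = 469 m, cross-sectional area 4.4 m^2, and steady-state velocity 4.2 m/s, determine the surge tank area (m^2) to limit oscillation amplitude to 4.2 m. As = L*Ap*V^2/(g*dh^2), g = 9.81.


As = 469 * 4.4 * 4.2^2 / (9.81 * 4.2^2) = 210.3568 m^2


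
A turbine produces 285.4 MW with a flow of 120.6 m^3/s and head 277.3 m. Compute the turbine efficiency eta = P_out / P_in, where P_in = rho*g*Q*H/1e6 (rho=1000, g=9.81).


P_in = 1000 * 9.81 * 120.6 * 277.3 / 1e6 = 328.0697 MW
eta = 285.4 / 328.0697 = 0.8699


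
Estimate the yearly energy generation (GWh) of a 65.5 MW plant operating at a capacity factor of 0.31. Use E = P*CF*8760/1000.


E = 65.5 * 0.31 * 8760 / 1000 = 177.8718 GWh


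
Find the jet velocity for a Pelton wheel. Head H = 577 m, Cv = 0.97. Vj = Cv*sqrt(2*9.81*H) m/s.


Vj = 0.97 * sqrt(2*9.81*577) = 103.2070 m/s


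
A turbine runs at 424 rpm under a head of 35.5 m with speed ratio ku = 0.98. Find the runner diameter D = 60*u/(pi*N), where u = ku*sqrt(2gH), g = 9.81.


u = 0.98 * sqrt(2*9.81*35.5) = 25.8636 m/s
D = 60 * 25.8636 / (pi * 424) = 1.1650 m


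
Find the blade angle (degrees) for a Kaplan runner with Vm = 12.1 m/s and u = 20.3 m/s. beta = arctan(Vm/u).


beta = arctan(12.1 / 20.3) = 30.7974 degrees


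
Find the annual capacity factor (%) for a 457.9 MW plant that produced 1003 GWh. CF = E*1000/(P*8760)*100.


CF = 1003 * 1000 / (457.9 * 8760) * 100 = 25.0050 %


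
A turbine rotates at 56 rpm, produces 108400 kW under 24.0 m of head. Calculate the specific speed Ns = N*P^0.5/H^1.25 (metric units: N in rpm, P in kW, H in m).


Ns = 56 * 108400^0.5 / 24.0^1.25 = 347.0872


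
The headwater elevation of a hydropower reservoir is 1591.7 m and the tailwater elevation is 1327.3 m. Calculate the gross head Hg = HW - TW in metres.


Hg = 1591.7 - 1327.3 = 264.4000 m


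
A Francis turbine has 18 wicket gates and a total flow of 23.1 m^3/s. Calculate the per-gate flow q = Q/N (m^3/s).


q = 23.1 / 18 = 1.2833 m^3/s


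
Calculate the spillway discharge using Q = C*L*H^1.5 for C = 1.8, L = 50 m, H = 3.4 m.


Q = 1.8 * 50 * 3.4^1.5 = 564.2361 m^3/s


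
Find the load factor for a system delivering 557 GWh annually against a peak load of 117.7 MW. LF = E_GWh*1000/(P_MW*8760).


LF = 557 * 1000 / (117.7 * 8760) = 0.5402


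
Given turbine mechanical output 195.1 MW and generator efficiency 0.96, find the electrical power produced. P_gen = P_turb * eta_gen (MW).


P_gen = 195.1 * 0.96 = 187.2960 MW


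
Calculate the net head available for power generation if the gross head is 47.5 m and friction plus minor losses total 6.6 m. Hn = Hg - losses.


Hn = 47.5 - 6.6 = 40.9000 m


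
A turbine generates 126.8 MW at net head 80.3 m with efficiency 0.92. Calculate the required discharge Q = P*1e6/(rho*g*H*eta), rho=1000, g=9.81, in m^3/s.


Q = 126.8 * 1e6 / (1000 * 9.81 * 80.3 * 0.92) = 174.9633 m^3/s


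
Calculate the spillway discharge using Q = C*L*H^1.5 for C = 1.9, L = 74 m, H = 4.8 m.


Q = 1.9 * 74 * 4.8^1.5 = 1478.5880 m^3/s


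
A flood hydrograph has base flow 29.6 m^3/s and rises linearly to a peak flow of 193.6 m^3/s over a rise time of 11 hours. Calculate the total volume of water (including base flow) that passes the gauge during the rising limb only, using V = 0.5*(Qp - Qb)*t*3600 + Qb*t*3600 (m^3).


V = 0.5*(193.6 - 29.6)*11*3600 + 29.6*11*3600 = 4.4194e+06 m^3


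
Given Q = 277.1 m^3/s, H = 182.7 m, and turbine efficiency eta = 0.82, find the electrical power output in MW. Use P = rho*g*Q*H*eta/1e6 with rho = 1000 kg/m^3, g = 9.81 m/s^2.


P = 1000 * 9.81 * 277.1 * 182.7 * 0.82 / 1e6 = 407.2470 MW


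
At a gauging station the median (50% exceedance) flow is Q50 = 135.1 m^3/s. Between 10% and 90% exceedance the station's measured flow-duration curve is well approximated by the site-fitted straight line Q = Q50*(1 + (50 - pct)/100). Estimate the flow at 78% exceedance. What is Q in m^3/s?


Q = 135.1 * (1 + (50 - 78)/100) = 97.2720 m^3/s


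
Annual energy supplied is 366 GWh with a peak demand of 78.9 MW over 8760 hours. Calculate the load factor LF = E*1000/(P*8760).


LF = 366 * 1000 / (78.9 * 8760) = 0.5295


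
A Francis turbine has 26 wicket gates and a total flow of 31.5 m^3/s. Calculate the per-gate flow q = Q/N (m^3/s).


q = 31.5 / 26 = 1.2115 m^3/s


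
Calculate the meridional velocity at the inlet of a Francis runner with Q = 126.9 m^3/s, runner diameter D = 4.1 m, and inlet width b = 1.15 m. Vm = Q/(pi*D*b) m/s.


Vm = 126.9 / (pi * 4.1 * 1.15) = 8.5670 m/s


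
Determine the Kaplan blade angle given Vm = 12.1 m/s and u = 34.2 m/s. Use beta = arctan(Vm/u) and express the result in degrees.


beta = arctan(12.1 / 34.2) = 19.4838 degrees


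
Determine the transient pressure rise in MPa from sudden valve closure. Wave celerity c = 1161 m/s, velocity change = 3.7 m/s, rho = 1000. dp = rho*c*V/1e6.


dp = 1000 * 1161 * 3.7 / 1e6 = 4.2957 MPa


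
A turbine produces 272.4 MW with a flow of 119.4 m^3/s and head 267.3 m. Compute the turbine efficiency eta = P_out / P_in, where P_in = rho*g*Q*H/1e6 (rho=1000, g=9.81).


P_in = 1000 * 9.81 * 119.4 * 267.3 / 1e6 = 313.0922 MW
eta = 272.4 / 313.0922 = 0.8700


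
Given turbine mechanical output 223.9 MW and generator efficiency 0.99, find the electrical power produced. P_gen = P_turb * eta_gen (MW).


P_gen = 223.9 * 0.99 = 221.6610 MW


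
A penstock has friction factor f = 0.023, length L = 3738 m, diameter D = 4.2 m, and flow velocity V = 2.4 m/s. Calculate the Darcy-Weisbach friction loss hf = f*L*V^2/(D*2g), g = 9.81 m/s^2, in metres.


hf = 0.023 * 3738 * 2.4^2 / (4.2 * 2 * 9.81) = 6.0095 m


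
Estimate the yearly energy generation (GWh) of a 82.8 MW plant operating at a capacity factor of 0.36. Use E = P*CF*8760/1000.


E = 82.8 * 0.36 * 8760 / 1000 = 261.1181 GWh
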